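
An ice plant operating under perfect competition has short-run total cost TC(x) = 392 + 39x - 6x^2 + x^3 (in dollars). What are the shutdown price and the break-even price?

AVC = 39 - 6x + x^2; minimized at x = 3, giving min AVC = $30. That is the shutdown price.
ATC = 392/x + 39 - 6x + x^2. Setting dATC/dx = −392/x^2 − 6 + 2x = 0 gives x = 7 (since 2·7^3 − 6·7^2 = 392).
min ATC = 392/7 + 39 − 6·7 + 7^2 = $102. That is the break-even price.
Between these two prices the firm operates at a loss; above $102 it earns a profit.

Shutdown price = $30; break-even price = $102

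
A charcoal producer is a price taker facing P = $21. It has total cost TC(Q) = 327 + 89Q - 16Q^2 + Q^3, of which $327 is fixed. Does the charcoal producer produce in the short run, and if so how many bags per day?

Strip out fixed cost: VC = 89Q - 16Q^2 + Q^3. Then AVC = 89 - 16Q + Q^2 and MC = 89 - 32Q + 3Q^2.
AVC hits its minimum where MC = AVC, at Q = 8, giving min AVC = 89 - 16·8 + 8^2 = $25.
Since P = $21 < min AVC = $25, price fails to cover variable cost at any output.
The firm minimizes its loss by shutting down and losing only its fixed cost of $327.

Shut down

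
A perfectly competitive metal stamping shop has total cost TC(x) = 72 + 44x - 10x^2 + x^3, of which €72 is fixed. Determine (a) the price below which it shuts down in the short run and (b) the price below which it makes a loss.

AVC = 44 - 10x + x^2; minimized at x = 5, giving min AVC = €19. That is the shutdown price.
ATC = 72/x + 44 - 10x + x^2. Setting dATC/dx = −72/x^2 − 10 + 2x = 0 gives x = 6 (since 2·6^3 − 10·6^2 = 72).
min ATC = 72/6 + 44 − 10·6 + 6^2 = €32. That is the break-even price.
Between these two prices the firm operates at a loss; above €32 it earns a profit.

Shutdown price = €19; break-even price = €32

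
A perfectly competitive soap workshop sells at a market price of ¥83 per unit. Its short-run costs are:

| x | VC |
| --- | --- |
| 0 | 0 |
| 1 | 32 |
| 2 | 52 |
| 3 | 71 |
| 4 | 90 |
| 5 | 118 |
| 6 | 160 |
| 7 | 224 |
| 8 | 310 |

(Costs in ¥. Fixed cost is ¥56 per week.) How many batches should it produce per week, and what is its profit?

Profit at each row (π = 83x − TC): x=0: -56; x=1: -5; x=2: 58; x=3: 122; x=4: 186; x=5: 241; x=6: 282; x=7: 301; x=8: 298.
Profit is maximized at x = 7. AVC there is 224/7 = ¥32 ≤ P, so producing beats shutting down (which would give -¥56).

x = 7; profit = ¥301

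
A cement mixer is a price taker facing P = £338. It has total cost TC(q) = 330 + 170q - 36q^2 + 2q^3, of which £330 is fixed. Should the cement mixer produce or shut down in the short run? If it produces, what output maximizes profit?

From TC, MC = TC'(q) = 170 - 72q + 6q^2 and AVC = VC/q = 170 - 36q + 2q^2.
AVC is minimized where dAVC/dq = -36 + 4q = 0, at q = 9; min AVC = 170 - 36·9 + 2·9^2 = £8.
Because £338 ≥ £8, revenue can cover variable cost; the firm operates.
Set P = MC: 338 = 170 - 72q + 6q^2 → -168 - 72q + 6q^2 = 0. The roots are q = -2 and q = 14; the profit-maximizing output is on the rising part of MC, so q* = 14.
Check: AVC at q = 14 is £58 ≤ P, so revenue covers variable cost.
Profit = P·q − TC = 338·14 − 1142 = £3590.

Produce at q = 14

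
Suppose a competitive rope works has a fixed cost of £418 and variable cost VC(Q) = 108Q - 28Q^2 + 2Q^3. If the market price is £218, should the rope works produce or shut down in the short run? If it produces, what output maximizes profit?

Variable cost is VC = 108Q - 28Q^2 + 2Q^3, so AVC = VC/Q = 108 - 28Q + 2Q^2 and MC = dTC/dQ = 108 - 56Q + 6Q^2.
AVC hits its minimum where MC = AVC, at Q = 7, giving min AVC = 108 - 28·7 + 2·7^2 = £10.
Since P = £218 ≥ min AVC = £10, price covers variable cost and the firm should produce.
P = MC gives -110 - 56Q + 6Q^2 = 0, with roots -5/3 and 11. Take the larger (rising MC): Q* = 11.
Check: AVC at Q = 11 is £42 ≤ P, so revenue covers variable cost.
Profit = P·Q − TC = 218·11 − 880 = £1518.

Produce at Q = 11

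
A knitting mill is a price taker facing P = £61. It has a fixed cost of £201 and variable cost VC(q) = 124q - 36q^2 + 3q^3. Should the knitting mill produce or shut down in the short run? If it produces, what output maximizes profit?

Variable cost is VC = 124q - 36q^2 + 3q^3, so AVC = VC/q = 124 - 36q + 3q^2 and MC = dTC/dq = 124 - 72q + 9q^2.
The AVC parabola has its vertex at q = 36/6 = 6, where AVC = 124 - 36·6 + 3·6^2 = £16.
Because £61 ≥ £16, revenue can cover variable cost; the firm operates.
P = MC gives 63 - 72q + 9q^2 = 0, with roots 1 and 7. Take the larger (rising MC): q* = 7.
Check: AVC at q = 7 is £19 ≤ P, so revenue covers variable cost.
Profit = P·q − TC = 61·7 − 334 = £93.

Produce at q = 7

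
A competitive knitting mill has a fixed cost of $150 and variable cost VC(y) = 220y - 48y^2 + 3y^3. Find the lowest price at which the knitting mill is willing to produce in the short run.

$28 per unit

The shutdown price is the minimum of AVC. VC = 220y - 48y^2 + 3y^3, so AVC = 220 - 48y + 3y^2.
At the minimum of AVC, MC = AVC. MC = 220 - 96y + 9y^2; setting MC = AVC gives 6y^2 - 48y = 0, so y = 8. min AVC = 28.
So the shutdown price is $28.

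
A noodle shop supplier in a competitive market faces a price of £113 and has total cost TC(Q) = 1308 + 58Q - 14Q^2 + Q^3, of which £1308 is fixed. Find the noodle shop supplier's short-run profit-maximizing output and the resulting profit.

Profit = -£340 at Q = 11

AVC = 58 - 14Q + Q^2 has its minimum £9 at Q = 7; price £113 clears that bar, so the firm operates.
With MC = 58 - 28Q + 3Q^2, P = MC on the upward-sloping part at Q* = 11.
TR = 113·11 = 1243. TC = 1308 + 275 = 1583. Profit = 1243 − 1583 = -£340.
Shutting down would mean losing the fixed cost of £1308, so operating at a loss of £340 is better by £968.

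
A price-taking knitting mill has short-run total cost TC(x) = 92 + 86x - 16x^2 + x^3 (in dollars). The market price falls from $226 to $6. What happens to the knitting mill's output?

AVC = 86 - 16x + x^2, minimized at x = 8 where min AVC = $22. MC = 86 - 32x + 3x^2.
With P = $226 above the shutdown price, P = MC gives x = 14.
At P = $6 < min AVC = $22, price no longer covers variable cost at any output, so the firm shuts down: x = 0.

Output falls from 14 to 0 (the firm shuts down)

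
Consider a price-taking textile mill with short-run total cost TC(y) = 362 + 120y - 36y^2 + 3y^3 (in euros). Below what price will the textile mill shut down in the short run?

€12 per unit

Short-run supply begins at min AVC. From VC = 120y - 36y^2 + 3y^3, AVC = 120 - 36y + 3y^2.
At the minimum of AVC, MC = AVC. MC = 120 - 72y + 9y^2; setting MC = AVC gives 6y^2 - 36y = 0, so y = 6. min AVC = 12.
So the shutdown price is €12.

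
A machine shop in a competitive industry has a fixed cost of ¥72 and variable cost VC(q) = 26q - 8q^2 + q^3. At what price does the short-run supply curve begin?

The firm shuts down when price falls below the minimum of average variable cost. AVC = VC/q = 26 - 8q + q^2.
At the minimum of AVC, MC = AVC. MC = 26 - 16q + 3q^2; setting MC = AVC gives 2q^2 - 8q = 0, so q = 4. min AVC = 10.
For P < ¥10 the firm produces nothing.

¥10 per unit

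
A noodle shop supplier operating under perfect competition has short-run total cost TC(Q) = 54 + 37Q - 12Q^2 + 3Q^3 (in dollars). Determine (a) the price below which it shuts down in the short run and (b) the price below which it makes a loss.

Shutdown price = $25; break-even price = $46

AVC = 37 - 12Q + 3Q^2; minimized at Q = 2, giving min AVC = $25. That is the shutdown price.
ATC = 54/Q + 37 - 12Q + 3Q^2. Setting dATC/dQ = −54/Q^2 − 12 + 6Q = 0 gives Q = 3 (since 6·3^3 − 12·3^2 = 54).
min ATC = 54/3 + 37 − 12·3 + 3·3^2 = $46. That is the break-even price.
For $25 ≤ P < $46 the firm produces at a loss; below $25 it shuts down.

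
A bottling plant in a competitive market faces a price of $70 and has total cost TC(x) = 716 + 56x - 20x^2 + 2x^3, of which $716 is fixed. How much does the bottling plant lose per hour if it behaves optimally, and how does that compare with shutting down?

Profit = -$324 at x = 7

AVC = 56 - 20x + 2x^2 has its minimum $6 at x = 5; price $70 clears that bar, so the firm operates.
MC = 56 - 40x + 6x^2. Setting P = MC and taking the root on the rising branch gives x* = 7.
TR = 70·7 = 490. TC = 716 + 98 = 814. Profit = 490 − 814 = -$324.
That loss of $324 beats the $716 the firm would lose by shutting down; producing recovers $392 of fixed cost.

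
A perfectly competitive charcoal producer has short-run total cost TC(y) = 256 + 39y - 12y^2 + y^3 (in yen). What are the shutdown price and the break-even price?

Shutdown price = ¥3; break-even price = ¥39

Shutdown price = min AVC. AVC = 39 - 12y + y^2, with vertex at y = 6 and minimum ¥3.
ATC = 256/y + 39 - 12y + y^2. Setting dATC/dy = −256/y^2 − 12 + 2y = 0 gives y = 8 (since 2·8^3 − 12·8^2 = 256).
min ATC = 256/8 + 39 − 12·8 + 8^2 = ¥39. That is the break-even price.
For ¥3 ≤ P < ¥39 the firm produces at a loss; below ¥3 it shuts down.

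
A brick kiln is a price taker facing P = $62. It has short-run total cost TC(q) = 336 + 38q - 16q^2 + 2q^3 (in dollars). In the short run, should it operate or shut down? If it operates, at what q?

From TC, MC = TC'(q) = 38 - 32q + 6q^2 and AVC = VC/q = 38 - 16q + 2q^2.
AVC hits its minimum where MC = AVC, at q = 4, giving min AVC = 38 - 16·4 + 2·4^2 = $6.
Since P = $62 ≥ min AVC = $6, price covers variable cost and the firm should produce.
Set P = MC: 62 = 38 - 32q + 6q^2 → -24 - 32q + 6q^2 = 0. The roots are q = -2/3 and q = 6; the profit-maximizing output is on the rising part of MC, so q* = 6.
Check: AVC at q = 6 is $14 ≤ P, so revenue covers variable cost.
Profit = P·q − TC = 62·6 − 420 = -$48, a loss, but smaller than the $336 fixed cost the firm would lose by shutting down.

Produce at q = 6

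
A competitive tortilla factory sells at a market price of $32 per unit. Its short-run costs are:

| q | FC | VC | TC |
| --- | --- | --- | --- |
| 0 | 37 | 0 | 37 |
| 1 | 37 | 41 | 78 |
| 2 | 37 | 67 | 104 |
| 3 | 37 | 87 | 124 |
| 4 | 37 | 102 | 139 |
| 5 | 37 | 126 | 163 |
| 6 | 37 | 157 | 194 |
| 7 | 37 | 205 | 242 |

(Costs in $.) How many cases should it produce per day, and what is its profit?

Tabulate TR − TC: q=0: -37; q=1: -46; q=2: -40; q=3: -28; q=4: -11; q=5: -3; q=6: -2; q=7: -18.
Profit is maximized at q = 6. AVC there is 157/6 = $26.17 ≤ P, so producing beats shutting down (which would give -$37).

q = 6; profit = -$2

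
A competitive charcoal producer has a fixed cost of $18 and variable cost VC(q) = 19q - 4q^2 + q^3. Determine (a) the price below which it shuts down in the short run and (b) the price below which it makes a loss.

Shutdown price = $15; break-even price = $22

Shutdown price = min AVC. AVC = 19 - 4q + q^2, with vertex at q = 2 and minimum $15.
ATC = 18/q + 19 - 4q + q^2. Setting dATC/dq = −18/q^2 − 4 + 2q = 0 gives q = 3 (since 2·3^3 − 4·3^2 = 18).
min ATC = 18/3 + 19 − 4·3 + 3^2 = $22. That is the break-even price.
For $15 ≤ P < $22 the firm produces at a loss; below $15 it shuts down.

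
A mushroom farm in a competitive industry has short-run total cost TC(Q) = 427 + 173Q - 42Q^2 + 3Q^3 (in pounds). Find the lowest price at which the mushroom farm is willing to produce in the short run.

£26 per unit

The shutdown price is the minimum of AVC. VC = 173Q - 42Q^2 + 3Q^3, so AVC = 173 - 42Q + 3Q^2.
dAVC/dQ = -42 + 6Q = 0 gives Q = 7. min AVC = 173 - 42·7 + 3·7^2 = 26.
So the shutdown price is £26.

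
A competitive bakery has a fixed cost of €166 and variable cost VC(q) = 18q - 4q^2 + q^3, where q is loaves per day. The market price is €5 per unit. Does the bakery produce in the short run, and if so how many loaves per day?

Shut down

Variable cost is VC = 18q - 4q^2 + q^3, so AVC = VC/q = 18 - 4q + q^2 and MC = dTC/dq = 18 - 8q + 3q^2.
The AVC parabola has its vertex at q = 4/2 = 2, where AVC = 18 - 4·2 + 2^2 = €14.
Since P = €5 < min AVC = €14, price fails to cover variable cost at any output.
The firm minimizes its loss by shutting down and losing only its fixed cost of €166.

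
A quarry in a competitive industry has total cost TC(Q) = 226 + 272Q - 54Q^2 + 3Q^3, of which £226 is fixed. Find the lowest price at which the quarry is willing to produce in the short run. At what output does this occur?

The firm shuts down when price falls below the minimum of average variable cost. AVC = VC/Q = 272 - 54Q + 3Q^2.
dAVC/dQ = -54 + 6Q = 0 gives Q = 9. min AVC = 272 - 54·9 + 3·9^2 = 29.
So the shutdown price is £29.

£29 per unit, at Q = 9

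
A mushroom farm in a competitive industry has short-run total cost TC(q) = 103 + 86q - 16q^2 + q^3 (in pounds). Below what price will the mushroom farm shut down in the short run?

The shutdown price is the minimum of AVC. VC = 86q - 16q^2 + q^3, so AVC = 86 - 16q + q^2.
dAVC/dq = -16 + 2q = 0 gives q = 8. min AVC = 86 - 16·8 + 8^2 = 22.
The firm shuts down for any P below £22.

£22 per unit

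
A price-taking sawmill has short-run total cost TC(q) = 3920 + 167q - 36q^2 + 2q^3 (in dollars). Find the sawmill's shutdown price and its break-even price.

Shutdown price = $5; break-even price = $335

Shutdown price = min AVC. AVC = 167 - 36q + 2q^2, with vertex at q = 9 and minimum $5.
ATC = 3920/q + 167 - 36q + 2q^2. Setting dATC/dq = −3920/q^2 − 36 + 4q = 0 gives q = 14 (since 4·14^3 − 36·14^2 = 3920).
min ATC = 3920/14 + 167 − 36·14 + 2·14^2 = $335. That is the break-even price.
For $5 ≤ P < $335 the firm produces at a loss; below $5 it shuts down.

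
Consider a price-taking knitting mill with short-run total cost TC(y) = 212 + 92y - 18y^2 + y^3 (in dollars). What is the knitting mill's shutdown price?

$11 per unit

The shutdown price is the minimum of AVC. VC = 92y - 18y^2 + y^3, so AVC = 92 - 18y + y^2.
At the minimum of AVC, MC = AVC. MC = 92 - 36y + 3y^2; setting MC = AVC gives 2y^2 - 18y = 0, so y = 9. min AVC = 11.
The firm shuts down for any P below $11.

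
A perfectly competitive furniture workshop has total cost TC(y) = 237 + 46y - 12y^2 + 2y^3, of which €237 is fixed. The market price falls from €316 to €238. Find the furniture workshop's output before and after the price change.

AVC = 46 - 12y + 2y^2, minimized at y = 3 where min AVC = €28. MC = 46 - 24y + 6y^2.
At P = €316 ≥ min AVC, set P = MC on the rising branch: y = 9.
At P = €238 ≥ min AVC, set P = MC: y = 8. The firm stays open but cuts output.

Output falls from 9 to 8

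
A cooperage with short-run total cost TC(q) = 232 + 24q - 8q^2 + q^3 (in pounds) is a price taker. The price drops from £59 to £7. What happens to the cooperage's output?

Output falls from 7 to 0 (the firm shuts down)

AVC = 24 - 8q + q^2, minimized at q = 4 where min AVC = £8. MC = 24 - 16q + 3q^2.
With P = £59 above the shutdown price, P = MC gives q = 7.
At P = £7 < min AVC = £8, price no longer covers variable cost at any output, so the firm shuts down: q = 0.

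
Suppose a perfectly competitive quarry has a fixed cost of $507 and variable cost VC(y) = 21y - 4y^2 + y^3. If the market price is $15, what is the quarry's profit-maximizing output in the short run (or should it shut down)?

Shut down

Strip out fixed cost: VC = 21y - 4y^2 + y^3. Then AVC = 21 - 4y + y^2 and MC = 21 - 8y + 3y^2.
AVC is minimized where dAVC/dy = -4 + 2y = 0, at y = 2; min AVC = 21 - 4·2 + 2^2 = $17.
With P < min AVC ($15 < $17), every unit sold adds to the loss.
Best response: produce nothing and absorb the $507 fixed cost.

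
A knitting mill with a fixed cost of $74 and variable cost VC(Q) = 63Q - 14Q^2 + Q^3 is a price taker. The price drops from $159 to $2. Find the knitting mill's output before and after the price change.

Output falls from 12 to 0 (the firm shuts down)

MC = 63 - 28Q + 3Q^2; the shutdown threshold is min AVC = $14 (at Q = 7).
With P = $159 above the shutdown price, P = MC gives Q = 12.
At P = $2 < min AVC = $14, price no longer covers variable cost at any output, so the firm shuts down: Q = 0.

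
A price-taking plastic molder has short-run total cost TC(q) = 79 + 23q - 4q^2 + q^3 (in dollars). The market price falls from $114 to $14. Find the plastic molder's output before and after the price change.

MC = 23 - 8q + 3q^2; the shutdown threshold is min AVC = $19 (at q = 2).
At P = $114 ≥ min AVC, set P = MC on the rising branch: q = 7.
At P = $14 < min AVC = $19, price no longer covers variable cost at any output, so the firm shuts down: q = 0.

Output falls from 7 to 0 (the firm shuts down)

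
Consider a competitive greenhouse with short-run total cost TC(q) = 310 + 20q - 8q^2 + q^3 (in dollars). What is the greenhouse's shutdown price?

$4 per unit

The shutdown price is the minimum of AVC. VC = 20q - 8q^2 + q^3, so AVC = 20 - 8q + q^2.
At the minimum of AVC, MC = AVC. MC = 20 - 16q + 3q^2; setting MC = AVC gives 2q^2 - 8q = 0, so q = 4. min AVC = 4.
So the shutdown price is $4.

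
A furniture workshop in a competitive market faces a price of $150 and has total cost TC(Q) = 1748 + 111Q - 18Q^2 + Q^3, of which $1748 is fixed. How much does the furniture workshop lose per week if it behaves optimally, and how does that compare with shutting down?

Profit = -$396 at Q = 13

AVC = 111 - 18Q + Q^2 has its minimum $30 at Q = 9; price $150 clears that bar, so the firm operates.
With MC = 111 - 36Q + 3Q^2, P = MC on the upward-sloping part at Q* = 13.
TR = 150·13 = 1950. TC = 1748 + 598 = 2346. Profit = 1950 − 2346 = -$396.
By producing, the firm covers all variable cost plus $1352 of fixed cost; shutting down would lose the full $1748.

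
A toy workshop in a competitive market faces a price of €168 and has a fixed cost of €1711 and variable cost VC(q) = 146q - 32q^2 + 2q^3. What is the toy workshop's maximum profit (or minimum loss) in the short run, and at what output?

AVC = 146 - 32q + 2q^2 has its minimum €18 at q = 8; price €168 clears that bar, so the firm operates.
MC = 146 - 64q + 6q^2. Setting P = MC and taking the root on the rising branch gives q* = 11.
TR = 168·11 = 1848. TC = 1711 + 396 = 2107. Profit = 1848 − 2107 = -€259.
By producing, the firm covers all variable cost plus €1452 of fixed cost; shutting down would lose the full €1711.

Profit = -€259 at q = 11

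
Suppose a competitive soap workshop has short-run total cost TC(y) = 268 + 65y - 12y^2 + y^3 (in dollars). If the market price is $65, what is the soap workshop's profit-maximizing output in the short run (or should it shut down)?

Variable cost is VC = 65y - 12y^2 + y^3, so AVC = VC/y = 65 - 12y + y^2 and MC = dTC/dy = 65 - 24y + 3y^2.
AVC is minimized where dAVC/dy = -12 + 2y = 0, at y = 6; min AVC = 65 - 12·6 + 6^2 = $29.
P = $65 exceeds min AVC = $29, so the firm stays open.
P = MC gives -24y + 3y^2 = 0, with roots 0 and 8. Take the larger (rising MC): y* = 8.
Check: AVC at y = 8 is $33 ≤ P, so revenue covers variable cost.
Profit = P·y − TC = 65·8 − 532 = -$12, a loss, but smaller than the $268 fixed cost the firm would lose by shutting down.

Produce at y = 8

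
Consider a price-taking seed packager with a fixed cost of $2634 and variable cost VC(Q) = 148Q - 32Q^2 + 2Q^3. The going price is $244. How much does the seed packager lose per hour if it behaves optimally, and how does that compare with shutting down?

AVC = 148 - 32Q + 2Q^2; min AVC = $20 at Q = 8. Since P = $244 ≥ min AVC, the firm produces.
With MC = 148 - 64Q + 6Q^2, P = MC on the upward-sloping part at Q* = 12.
TR = 244·12 = 2928. TC = 2634 + 624 = 3258. Profit = 2928 − 3258 = -$330.
By producing, the firm covers all variable cost plus $2304 of fixed cost; shutting down would lose the full $2634.

Profit = -$330 at Q = 12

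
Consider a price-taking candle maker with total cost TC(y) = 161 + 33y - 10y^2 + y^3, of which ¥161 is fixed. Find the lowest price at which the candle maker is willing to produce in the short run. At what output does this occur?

¥8 per unit, at y = 5

Short-run supply begins at min AVC. From VC = 33y - 10y^2 + y^3, AVC = 33 - 10y + y^2.
At the minimum of AVC, MC = AVC. MC = 33 - 20y + 3y^2; setting MC = AVC gives 2y^2 - 10y = 0, so y = 5. min AVC = 8.
For P < ¥8 the firm produces nothing.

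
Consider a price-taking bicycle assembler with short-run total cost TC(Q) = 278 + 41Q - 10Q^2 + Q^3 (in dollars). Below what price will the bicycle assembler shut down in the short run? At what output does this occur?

The shutdown price is the minimum of AVC. VC = 41Q - 10Q^2 + Q^3, so AVC = 41 - 10Q + Q^2.
dAVC/dQ = -10 + 2Q = 0 gives Q = 5. min AVC = 41 - 10·5 + 5^2 = 16.
The firm shuts down for any P below $16.

$16 per unit, at Q = 5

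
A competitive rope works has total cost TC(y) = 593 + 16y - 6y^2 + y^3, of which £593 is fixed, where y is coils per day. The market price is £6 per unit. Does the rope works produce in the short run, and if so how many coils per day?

Strip out fixed cost: VC = 16y - 6y^2 + y^3. Then AVC = 16 - 6y + y^2 and MC = 16 - 12y + 3y^2.
AVC is minimized where dAVC/dy = -6 + 2y = 0, at y = 3; min AVC = 16 - 6·3 + 3^2 = £7.
Since P = £6 < min AVC = £7, price fails to cover variable cost at any output.
The firm minimizes its loss by shutting down and losing only its fixed cost of £593.

Shut down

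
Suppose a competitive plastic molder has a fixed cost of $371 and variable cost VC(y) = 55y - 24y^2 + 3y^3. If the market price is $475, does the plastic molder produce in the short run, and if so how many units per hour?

From TC, MC = TC'(y) = 55 - 48y + 9y^2 and AVC = VC/y = 55 - 24y + 3y^2.
AVC is minimized where dAVC/dy = -24 + 6y = 0, at y = 4; min AVC = 55 - 24·4 + 3·4^2 = $7.
Because $475 ≥ $7, revenue can cover variable cost; the firm operates.
P = MC gives -420 - 48y + 9y^2 = 0, with roots -14/3 and 10. Take the larger (rising MC): y* = 10.
Check: AVC at y = 10 is $115 ≤ P, so revenue covers variable cost.
Profit = P·y − TC = 475·10 − 1521 = $3229.

Produce at y = 10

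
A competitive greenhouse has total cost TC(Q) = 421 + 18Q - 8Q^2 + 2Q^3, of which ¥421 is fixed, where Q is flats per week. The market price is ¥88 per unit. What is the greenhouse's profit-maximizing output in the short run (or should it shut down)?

Produce at Q = 5

Strip out fixed cost: VC = 18Q - 8Q^2 + 2Q^3. Then AVC = 18 - 8Q + 2Q^2 and MC = 18 - 16Q + 6Q^2.
AVC hits its minimum where MC = AVC, at Q = 2, giving min AVC = 18 - 8·2 + 2·2^2 = ¥10.
P = ¥88 exceeds min AVC = ¥10, so the firm stays open.
P = MC gives -70 - 16Q + 6Q^2 = 0, with roots -7/3 and 5. Take the larger (rising MC): Q* = 5.
Check: AVC at Q = 5 is ¥28 ≤ P, so revenue covers variable cost.
Profit = P·Q − TC = 88·5 − 561 = -¥121, a loss, but smaller than the ¥421 fixed cost the firm would lose by shutting down.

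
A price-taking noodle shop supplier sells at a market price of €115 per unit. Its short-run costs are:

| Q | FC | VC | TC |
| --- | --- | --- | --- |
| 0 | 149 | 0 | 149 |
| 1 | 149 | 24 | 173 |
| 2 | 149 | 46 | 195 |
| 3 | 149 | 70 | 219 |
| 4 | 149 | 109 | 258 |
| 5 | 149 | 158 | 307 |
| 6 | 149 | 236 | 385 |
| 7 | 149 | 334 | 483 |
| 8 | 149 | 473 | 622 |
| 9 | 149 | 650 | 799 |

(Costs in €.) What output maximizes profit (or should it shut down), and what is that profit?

Q = 7; profit = €322

Tabulate TR − TC: Q=0: -149; Q=1: -58; Q=2: 35; Q=3: 126; Q=4: 202; Q=5: 268; Q=6: 305; Q=7: 322; Q=8: 298; Q=9: 236.
Profit is maximized at Q = 7. AVC there is 334/7 = €47.71 ≤ P, so producing beats shutting down (which would give -€149).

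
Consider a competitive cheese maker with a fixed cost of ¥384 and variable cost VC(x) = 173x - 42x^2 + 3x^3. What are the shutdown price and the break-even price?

Shutdown price = min AVC. AVC = 173 - 42x + 3x^2, with vertex at x = 7 and minimum ¥26.
ATC = 384/x + 173 - 42x + 3x^2. Setting dATC/dx = −384/x^2 − 42 + 6x = 0 gives x = 8 (since 6·8^3 − 42·8^2 = 384).
min ATC = 384/8 + 173 − 42·8 + 3·8^2 = ¥77. That is the break-even price.
For ¥26 ≤ P < ¥77 the firm produces at a loss; below ¥26 it shuts down.

Shutdown price = ¥26; break-even price = ¥77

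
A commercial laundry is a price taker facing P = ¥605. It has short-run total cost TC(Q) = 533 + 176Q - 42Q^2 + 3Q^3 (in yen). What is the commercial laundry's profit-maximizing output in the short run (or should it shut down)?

Strip out fixed cost: VC = 176Q - 42Q^2 + 3Q^3. Then AVC = 176 - 42Q + 3Q^2 and MC = 176 - 84Q + 9Q^2.
AVC is minimized where dAVC/dQ = -42 + 6Q = 0, at Q = 7; min AVC = 176 - 42·7 + 3·7^2 = ¥29.
Because ¥605 ≥ ¥29, revenue can cover variable cost; the firm operates.
Solving P = MC: -429 - 84Q + 9Q^2 = 0 ⇒ Q = -11/3 or 13. On the upward-sloping branch, Q* = 13.
Check: AVC at Q = 13 is ¥137 ≤ P, so revenue covers variable cost.
Profit = P·Q − TC = 605·13 − 2314 = ¥5551.

Produce at Q = 13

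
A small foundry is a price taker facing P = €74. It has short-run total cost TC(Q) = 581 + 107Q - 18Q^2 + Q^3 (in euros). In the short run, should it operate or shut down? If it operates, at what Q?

From TC, MC = TC'(Q) = 107 - 36Q + 3Q^2 and AVC = VC/Q = 107 - 18Q + Q^2.
AVC is minimized where dAVC/dQ = -18 + 2Q = 0, at Q = 9; min AVC = 107 - 18·9 + 9^2 = €26.
Because €74 ≥ €26, revenue can cover variable cost; the firm operates.
P = MC gives 33 - 36Q + 3Q^2 = 0, with roots 1 and 11. Take the larger (rising MC): Q* = 11.
Check: AVC at Q = 11 is €30 ≤ P, so revenue covers variable cost.
Profit = P·Q − TC = 74·11 − 911 = -€97, a loss, but smaller than the €581 fixed cost the firm would lose by shutting down.

Produce at Q = 11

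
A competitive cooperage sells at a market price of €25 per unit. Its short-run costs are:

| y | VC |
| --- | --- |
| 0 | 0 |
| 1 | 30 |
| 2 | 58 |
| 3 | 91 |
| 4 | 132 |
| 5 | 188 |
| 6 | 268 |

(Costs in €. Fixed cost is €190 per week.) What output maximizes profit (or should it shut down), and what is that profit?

y = 0 (shut down); profit = -€190

Compute π = P·y − TC at each output: y=0: -190; y=1: -195; y=2: -198; y=3: -206; y=4: -222; y=5: -253; y=6: -308.
Profit is highest at y = 0. Equivalently, the lowest AVC in the table is 58/2 ≈ €29 at y = 2, and P = €25 falls below it — price never covers variable cost, so the firm shuts down and loses only its fixed cost.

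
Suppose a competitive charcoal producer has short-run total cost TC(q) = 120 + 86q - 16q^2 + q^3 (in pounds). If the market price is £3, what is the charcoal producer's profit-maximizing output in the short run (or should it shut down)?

Shut down

Variable cost is VC = 86q - 16q^2 + q^3, so AVC = VC/q = 86 - 16q + q^2 and MC = dTC/dq = 86 - 32q + 3q^2.
AVC is minimized where dAVC/dq = -16 + 2q = 0, at q = 8; min AVC = 86 - 16·8 + 8^2 = £22.
With P < min AVC (£3 < £22), every unit sold adds to the loss.
Shutting down limits the loss to fixed cost, £120.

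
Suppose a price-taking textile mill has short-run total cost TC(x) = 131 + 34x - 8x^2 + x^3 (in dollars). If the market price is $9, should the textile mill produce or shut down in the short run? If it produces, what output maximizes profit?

From TC, MC = TC'(x) = 34 - 16x + 3x^2 and AVC = VC/x = 34 - 8x + x^2.
AVC hits its minimum where MC = AVC, at x = 4, giving min AVC = 34 - 8·4 + 4^2 = $18.
Since P = $9 < min AVC = $18, price fails to cover variable cost at any output.
Shutting down limits the loss to fixed cost, $131.

Shut down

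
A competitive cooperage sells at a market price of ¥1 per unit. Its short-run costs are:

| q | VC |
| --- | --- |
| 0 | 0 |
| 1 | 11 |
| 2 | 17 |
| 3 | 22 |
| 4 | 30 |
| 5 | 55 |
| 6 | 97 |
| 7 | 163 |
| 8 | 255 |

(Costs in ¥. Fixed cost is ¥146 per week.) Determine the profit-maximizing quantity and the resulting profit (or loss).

q = 0 (shut down); profit = -¥146

Compute π = P·q − TC at each output: q=0: -146; q=1: -156; q=2: -161; q=3: -165; q=4: -172; q=5: -196; q=6: -237; q=7: -302; q=8: -393.
Profit is highest at q = 0. Equivalently, the lowest AVC in the table is 22/3 ≈ ¥7.33 at q = 3, and P = ¥1 falls below it — price never covers variable cost, so the firm shuts down and loses only its fixed cost.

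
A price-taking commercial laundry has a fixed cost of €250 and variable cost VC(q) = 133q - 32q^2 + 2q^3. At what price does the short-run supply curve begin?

The shutdown price is the minimum of AVC. VC = 133q - 32q^2 + 2q^3, so AVC = 133 - 32q + 2q^2.
At the minimum of AVC, MC = AVC. MC = 133 - 64q + 6q^2; setting MC = AVC gives 4q^2 - 32q = 0, so q = 8. min AVC = 5.
So the shutdown price is €5.

€5 per unit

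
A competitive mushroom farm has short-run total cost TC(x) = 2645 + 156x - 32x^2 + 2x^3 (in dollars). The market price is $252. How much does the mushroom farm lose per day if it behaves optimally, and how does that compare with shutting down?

AVC = 156 - 32x + 2x^2 has its minimum $28 at x = 8; price $252 clears that bar, so the firm operates.
MC = 156 - 64x + 6x^2. Setting P = MC and taking the root on the rising branch gives x* = 12.
TR = 252·12 = 3024. TC = 2645 + 720 = 3365. Profit = 3024 − 3365 = -$341.
Shutting down would mean losing the fixed cost of $2645, so operating at a loss of $341 is better by $2304.

Profit = -$341 at x = 12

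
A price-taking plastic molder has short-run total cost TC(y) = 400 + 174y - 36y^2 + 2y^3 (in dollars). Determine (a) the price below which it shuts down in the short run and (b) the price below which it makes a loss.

Shutdown price = $12; break-even price = $54

Shutdown price = min AVC. AVC = 174 - 36y + 2y^2, with vertex at y = 9 and minimum $12.
ATC = 400/y + 174 - 36y + 2y^2. Setting dATC/dy = −400/y^2 − 36 + 4y = 0 gives y = 10 (since 4·10^3 − 36·10^2 = 400).
min ATC = 400/10 + 174 − 36·10 + 2·10^2 = $54. That is the break-even price.
Between these two prices the firm operates at a loss; above $54 it earns a profit.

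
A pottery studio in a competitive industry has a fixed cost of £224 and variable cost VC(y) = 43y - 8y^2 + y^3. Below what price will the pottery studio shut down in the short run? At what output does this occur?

£27 per unit, at y = 4

Short-run supply begins at min AVC. From VC = 43y - 8y^2 + y^3, AVC = 43 - 8y + y^2.
At the minimum of AVC, MC = AVC. MC = 43 - 16y + 3y^2; setting MC = AVC gives 2y^2 - 8y = 0, so y = 4. min AVC = 27.
For P < £27 the firm produces nothing.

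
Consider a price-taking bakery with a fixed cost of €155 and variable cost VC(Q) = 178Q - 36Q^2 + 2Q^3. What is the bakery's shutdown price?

€16 per unit

The firm shuts down when price falls below the minimum of average variable cost. AVC = VC/Q = 178 - 36Q + 2Q^2.
dAVC/dQ = -36 + 4Q = 0 gives Q = 9. min AVC = 178 - 36·9 + 2·9^2 = 16.
So the shutdown price is €16.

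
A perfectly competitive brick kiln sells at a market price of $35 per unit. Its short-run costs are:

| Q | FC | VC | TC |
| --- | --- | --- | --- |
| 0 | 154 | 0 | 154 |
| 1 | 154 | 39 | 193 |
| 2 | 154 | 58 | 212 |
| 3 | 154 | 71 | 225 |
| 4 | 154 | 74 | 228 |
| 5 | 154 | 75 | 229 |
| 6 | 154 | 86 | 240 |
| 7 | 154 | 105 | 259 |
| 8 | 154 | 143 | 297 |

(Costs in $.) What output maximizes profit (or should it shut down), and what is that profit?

Q = 7; profit = -$14

Profit at each row (π = 35Q − TC): Q=0: -154; Q=1: -158; Q=2: -142; Q=3: -120; Q=4: -88; Q=5: -54; Q=6: -30; Q=7: -14; Q=8: -17.
Profit is maximized at Q = 7. AVC there is 105/7 = $15 ≤ P, so producing beats shutting down (which would give -$154).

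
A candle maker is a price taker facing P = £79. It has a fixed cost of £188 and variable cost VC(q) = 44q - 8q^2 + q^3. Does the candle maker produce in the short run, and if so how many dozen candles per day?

Variable cost is VC = 44q - 8q^2 + q^3, so AVC = VC/q = 44 - 8q + q^2 and MC = dTC/dq = 44 - 16q + 3q^2.
The AVC parabola has its vertex at q = 8/2 = 4, where AVC = 44 - 8·4 + 4^2 = £28.
Since P = £79 ≥ min AVC = £28, price covers variable cost and the firm should produce.
Set P = MC: 79 = 44 - 16q + 3q^2 → -35 - 16q + 3q^2 = 0. The roots are q = -5/3 and q = 7; the profit-maximizing output is on the rising part of MC, so q* = 7.
Check: AVC at q = 7 is £37 ≤ P, so revenue covers variable cost.
Profit = P·q − TC = 79·7 − 447 = £106.

Produce at q = 7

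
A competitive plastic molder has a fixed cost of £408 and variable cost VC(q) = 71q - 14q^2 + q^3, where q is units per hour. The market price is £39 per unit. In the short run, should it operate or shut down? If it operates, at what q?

Produce at q = 8

Variable cost is VC = 71q - 14q^2 + q^3, so AVC = VC/q = 71 - 14q + q^2 and MC = dTC/dq = 71 - 28q + 3q^2.
The AVC parabola has its vertex at q = 14/2 = 7, where AVC = 71 - 14·7 + 7^2 = £22.
P = £39 exceeds min AVC = £22, so the firm stays open.
Solving P = MC: 32 - 28q + 3q^2 = 0 ⇒ q = 4/3 or 8. On the upward-sloping branch, q* = 8.
Check: AVC at q = 8 is £23 ≤ P, so revenue covers variable cost.
Profit = P·q − TC = 39·8 − 592 = -£280, a loss, but smaller than the £408 fixed cost the firm would lose by shutting down.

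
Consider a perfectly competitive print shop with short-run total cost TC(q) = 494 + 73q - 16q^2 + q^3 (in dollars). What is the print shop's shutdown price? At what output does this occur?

Short-run supply begins at min AVC. From VC = 73q - 16q^2 + q^3, AVC = 73 - 16q + q^2.
dAVC/dq = -16 + 2q = 0 gives q = 8. min AVC = 73 - 16·8 + 8^2 = 9.
So the shutdown price is $9.

$9 per unit, at q = 8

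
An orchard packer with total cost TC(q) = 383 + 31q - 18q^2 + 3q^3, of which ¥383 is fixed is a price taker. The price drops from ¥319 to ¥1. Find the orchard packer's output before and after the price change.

AVC = 31 - 18q + 3q^2, minimized at q = 3 where min AVC = ¥4. MC = 31 - 36q + 9q^2.
At P = ¥319 ≥ min AVC, set P = MC on the rising branch: q = 8.
At P = ¥1 < min AVC = ¥4, price no longer covers variable cost at any output, so the firm shuts down: q = 0.

Output falls from 8 to 0 (the firm shuts down)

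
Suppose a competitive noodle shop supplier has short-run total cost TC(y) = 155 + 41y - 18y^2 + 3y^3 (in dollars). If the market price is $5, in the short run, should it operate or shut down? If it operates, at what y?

From TC, MC = TC'(y) = 41 - 36y + 9y^2 and AVC = VC/y = 41 - 18y + 3y^2.
The AVC parabola has its vertex at y = 18/6 = 3, where AVC = 41 - 18·3 + 3·3^2 = $14.
With P < min AVC ($5 < $14), every unit sold adds to the loss.
The firm minimizes its loss by shutting down and losing only its fixed cost of $155.

Shut down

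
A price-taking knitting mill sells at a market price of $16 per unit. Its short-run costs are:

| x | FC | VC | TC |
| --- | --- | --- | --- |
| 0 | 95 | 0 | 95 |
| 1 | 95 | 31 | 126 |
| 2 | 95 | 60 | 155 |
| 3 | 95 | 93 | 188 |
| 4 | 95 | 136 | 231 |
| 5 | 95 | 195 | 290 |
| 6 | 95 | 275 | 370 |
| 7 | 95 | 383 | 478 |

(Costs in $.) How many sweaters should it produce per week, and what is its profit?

Tabulate TR − TC: x=0: -95; x=1: -110; x=2: -123; x=3: -140; x=4: -167; x=5: -210; x=6: -274; x=7: -366.
Profit is highest at x = 0. Equivalently, the lowest AVC in the table is 60/2 ≈ $30 at x = 2, and P = $16 falls below it — price never covers variable cost, so the firm shuts down and loses only its fixed cost.

x = 0 (shut down); profit = -$95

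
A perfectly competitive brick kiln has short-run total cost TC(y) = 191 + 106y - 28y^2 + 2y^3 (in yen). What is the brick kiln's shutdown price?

The shutdown price is the minimum of AVC. VC = 106y - 28y^2 + 2y^3, so AVC = 106 - 28y + 2y^2.
dAVC/dy = -28 + 4y = 0 gives y = 7. min AVC = 106 - 28·7 + 2·7^2 = 8.
For P < ¥8 the firm produces nothing.

¥8 per unit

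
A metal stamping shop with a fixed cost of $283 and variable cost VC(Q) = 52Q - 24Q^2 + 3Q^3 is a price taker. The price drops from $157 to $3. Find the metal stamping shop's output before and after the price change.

Output falls from 7 to 0 (the firm shuts down)

MC = 52 - 48Q + 9Q^2; the shutdown threshold is min AVC = $4 (at Q = 4).
With P = $157 above the shutdown price, P = MC gives Q = 7.
At P = $3 < min AVC = $4, price no longer covers variable cost at any output, so the firm shuts down: Q = 0.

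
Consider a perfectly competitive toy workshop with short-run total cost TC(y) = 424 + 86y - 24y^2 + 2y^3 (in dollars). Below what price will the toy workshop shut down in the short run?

The firm shuts down when price falls below the minimum of average variable cost. AVC = VC/y = 86 - 24y + 2y^2.
At the minimum of AVC, MC = AVC. MC = 86 - 48y + 6y^2; setting MC = AVC gives 4y^2 - 24y = 0, so y = 6. min AVC = 14.
For P < $14 the firm produces nothing.

$14 per unit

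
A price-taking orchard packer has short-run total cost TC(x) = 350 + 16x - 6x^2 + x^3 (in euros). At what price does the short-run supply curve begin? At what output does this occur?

€7 per unit, at x = 3

The firm shuts down when price falls below the minimum of average variable cost. AVC = VC/x = 16 - 6x + x^2.
At the minimum of AVC, MC = AVC. MC = 16 - 12x + 3x^2; setting MC = AVC gives 2x^2 - 6x = 0, so x = 3. min AVC = 7.
The firm shuts down for any P below €7.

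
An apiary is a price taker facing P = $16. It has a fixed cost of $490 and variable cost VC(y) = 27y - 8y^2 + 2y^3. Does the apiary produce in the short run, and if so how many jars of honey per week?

Strip out fixed cost: VC = 27y - 8y^2 + 2y^3. Then AVC = 27 - 8y + 2y^2 and MC = 27 - 16y + 6y^2.
AVC is minimized where dAVC/dy = -8 + 4y = 0, at y = 2; min AVC = 27 - 8·2 + 2·2^2 = $19.
Since P = $16 < min AVC = $19, price fails to cover variable cost at any output.
Shutting down limits the loss to fixed cost, $490.

Shut down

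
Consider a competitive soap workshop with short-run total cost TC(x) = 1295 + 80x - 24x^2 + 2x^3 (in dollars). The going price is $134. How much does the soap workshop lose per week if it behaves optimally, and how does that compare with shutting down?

Profit = -$323 at x = 9

AVC = 80 - 24x + 2x^2 has its minimum $8 at x = 6; price $134 clears that bar, so the firm operates.
With MC = 80 - 48x + 6x^2, P = MC on the upward-sloping part at x* = 9.
TR = 134·9 = 1206. TC = 1295 + 234 = 1529. Profit = 1206 − 1529 = -$323.
Shutting down would mean losing the fixed cost of $1295, so operating at a loss of $323 is better by $972.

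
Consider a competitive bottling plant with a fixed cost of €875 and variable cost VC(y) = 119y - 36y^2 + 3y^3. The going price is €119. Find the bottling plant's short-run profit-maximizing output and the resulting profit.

AVC = 119 - 36y + 3y^2 has its minimum €11 at y = 6; price €119 clears that bar, so the firm operates.
With MC = 119 - 72y + 9y^2, P = MC on the upward-sloping part at y* = 8.
TR = 119·8 = 952. TC = 875 + 184 = 1059. Profit = 952 − 1059 = -€107.
Shutting down would mean losing the fixed cost of €875, so operating at a loss of €107 is better by €768.

Profit = -€107 at y = 8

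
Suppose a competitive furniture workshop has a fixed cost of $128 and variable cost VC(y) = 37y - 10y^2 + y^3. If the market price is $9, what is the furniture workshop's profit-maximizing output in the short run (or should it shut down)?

Shut down

From TC, MC = TC'(y) = 37 - 20y + 3y^2 and AVC = VC/y = 37 - 10y + y^2.
The AVC parabola has its vertex at y = 10/2 = 5, where AVC = 37 - 10·5 + 5^2 = $12.
P = $9 lies below min AVC = $12; no output level covers variable cost.
Best response: produce nothing and absorb the $128 fixed cost.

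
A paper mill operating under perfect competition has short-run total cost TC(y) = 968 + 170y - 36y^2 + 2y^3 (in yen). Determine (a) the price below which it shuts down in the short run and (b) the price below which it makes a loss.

Shutdown price = min AVC. AVC = 170 - 36y + 2y^2, with vertex at y = 9 and minimum ¥8.
ATC = 968/y + 170 - 36y + 2y^2. Setting dATC/dy = −968/y^2 − 36 + 4y = 0 gives y = 11 (since 4·11^3 − 36·11^2 = 968).
min ATC = 968/11 + 170 − 36·11 + 2·11^2 = ¥104. That is the break-even price.
For ¥8 ≤ P < ¥104 the firm produces at a loss; below ¥8 it shuts down.

Shutdown price = ¥8; break-even price = ¥104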